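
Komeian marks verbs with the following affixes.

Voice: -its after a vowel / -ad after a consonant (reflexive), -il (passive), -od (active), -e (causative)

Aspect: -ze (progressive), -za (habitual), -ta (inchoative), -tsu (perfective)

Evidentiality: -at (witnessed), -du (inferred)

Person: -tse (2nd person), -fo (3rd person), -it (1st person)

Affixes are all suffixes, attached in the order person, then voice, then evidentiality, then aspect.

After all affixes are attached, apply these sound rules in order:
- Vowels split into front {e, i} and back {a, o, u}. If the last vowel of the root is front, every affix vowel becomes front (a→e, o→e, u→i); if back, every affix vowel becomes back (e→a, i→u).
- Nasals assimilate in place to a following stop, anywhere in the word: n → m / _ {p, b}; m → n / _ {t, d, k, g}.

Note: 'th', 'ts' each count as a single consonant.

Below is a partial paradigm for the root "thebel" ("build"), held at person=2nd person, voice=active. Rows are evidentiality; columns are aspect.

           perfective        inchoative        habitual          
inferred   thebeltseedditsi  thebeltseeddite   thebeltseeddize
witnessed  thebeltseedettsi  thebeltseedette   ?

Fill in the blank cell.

thebeltseedetze

Attach person 2nd person -tse → thebeltse.
Attach voice active -od → thebeltseod.
Attach evidentiality witnessed -at → thebeltseodat.
Attach aspect habitual -za → thebeltseodatza.
Apply vowel harmony: thebeltseodatza → thebeltseedetze.
Nasal assimilation: no change.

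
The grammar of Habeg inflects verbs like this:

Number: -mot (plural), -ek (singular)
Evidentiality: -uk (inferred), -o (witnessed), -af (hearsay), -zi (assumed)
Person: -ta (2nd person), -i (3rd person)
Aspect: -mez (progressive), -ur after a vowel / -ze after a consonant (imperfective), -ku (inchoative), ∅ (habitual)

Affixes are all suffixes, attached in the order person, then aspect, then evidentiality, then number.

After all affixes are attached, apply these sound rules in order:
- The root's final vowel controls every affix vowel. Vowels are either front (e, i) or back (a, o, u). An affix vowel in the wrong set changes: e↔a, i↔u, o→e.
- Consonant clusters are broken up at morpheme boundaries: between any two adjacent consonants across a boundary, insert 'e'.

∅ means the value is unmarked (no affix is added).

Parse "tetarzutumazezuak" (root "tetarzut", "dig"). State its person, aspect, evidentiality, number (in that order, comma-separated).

3rd person, progressive, assumed, singular

Segment: tetarzut-i-mez-zi-ek.
person: -i → 3rd person.
aspect: -mez → progressive.
evidentiality: -zi → assumed.
number: -ek → singular.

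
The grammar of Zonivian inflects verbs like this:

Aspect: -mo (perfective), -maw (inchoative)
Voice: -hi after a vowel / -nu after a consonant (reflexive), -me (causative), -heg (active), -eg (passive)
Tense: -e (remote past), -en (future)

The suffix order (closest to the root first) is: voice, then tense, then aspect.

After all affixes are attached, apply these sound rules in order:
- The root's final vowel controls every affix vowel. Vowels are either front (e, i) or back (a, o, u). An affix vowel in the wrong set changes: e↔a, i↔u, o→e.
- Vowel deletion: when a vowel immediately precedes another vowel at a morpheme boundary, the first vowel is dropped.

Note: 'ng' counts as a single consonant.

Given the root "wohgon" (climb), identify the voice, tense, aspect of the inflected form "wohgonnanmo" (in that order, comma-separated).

Segment: wohgon-nu-en-mo.
voice: -hi/nu → reflexive.
tense: -en → future.
aspect: -mo → perfective.

reflexive, future, perfective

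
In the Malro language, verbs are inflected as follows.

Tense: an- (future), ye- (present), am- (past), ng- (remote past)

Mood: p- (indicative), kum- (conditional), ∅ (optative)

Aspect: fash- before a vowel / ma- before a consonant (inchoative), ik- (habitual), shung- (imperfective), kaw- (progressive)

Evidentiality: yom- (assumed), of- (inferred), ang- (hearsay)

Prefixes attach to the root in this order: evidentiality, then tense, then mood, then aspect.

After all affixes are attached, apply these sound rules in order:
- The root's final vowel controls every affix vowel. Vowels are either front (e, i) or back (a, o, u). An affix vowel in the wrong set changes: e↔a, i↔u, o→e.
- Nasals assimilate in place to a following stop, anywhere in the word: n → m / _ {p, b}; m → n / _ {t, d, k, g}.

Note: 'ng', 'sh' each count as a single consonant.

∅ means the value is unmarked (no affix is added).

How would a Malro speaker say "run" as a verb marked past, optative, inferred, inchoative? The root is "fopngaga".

fashamoffopngaga

Attach evidentiality inferred of- → offopngaga.
Attach tense past am- → amoffopngaga.
mood = optative: zero marking, form stays amoffopngaga.
Attach aspect inchoative fash- (before vowel 'a') → fashamoffopngaga.
Vowel harmony: no change.
Nasal assimilation: no change.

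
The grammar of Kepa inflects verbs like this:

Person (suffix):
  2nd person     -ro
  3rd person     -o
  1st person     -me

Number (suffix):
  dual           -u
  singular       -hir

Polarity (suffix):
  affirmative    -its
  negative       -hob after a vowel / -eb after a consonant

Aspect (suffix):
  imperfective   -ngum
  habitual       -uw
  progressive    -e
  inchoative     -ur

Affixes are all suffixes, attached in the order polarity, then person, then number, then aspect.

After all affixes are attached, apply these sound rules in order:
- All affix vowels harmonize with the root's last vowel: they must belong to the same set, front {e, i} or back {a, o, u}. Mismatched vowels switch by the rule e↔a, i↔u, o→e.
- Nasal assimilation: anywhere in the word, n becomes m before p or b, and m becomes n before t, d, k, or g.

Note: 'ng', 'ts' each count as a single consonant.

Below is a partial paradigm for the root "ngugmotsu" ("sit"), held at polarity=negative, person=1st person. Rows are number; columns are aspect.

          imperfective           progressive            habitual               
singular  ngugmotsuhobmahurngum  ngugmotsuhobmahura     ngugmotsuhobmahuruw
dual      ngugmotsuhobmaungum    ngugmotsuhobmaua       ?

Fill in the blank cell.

Attach polarity negative -hob (after vowel 'u') → ngugmotsuhob.
Attach person 1st person -me → ngugmotsuhobme.
Attach number dual -u → ngugmotsuhobmeu.
Attach aspect habitual -uw → ngugmotsuhobmeuuw.
Apply vowel harmony: ngugmotsuhobmeuuw → ngugmotsuhobmauuw.
Nasal assimilation: no change.

ngugmotsuhobmauuw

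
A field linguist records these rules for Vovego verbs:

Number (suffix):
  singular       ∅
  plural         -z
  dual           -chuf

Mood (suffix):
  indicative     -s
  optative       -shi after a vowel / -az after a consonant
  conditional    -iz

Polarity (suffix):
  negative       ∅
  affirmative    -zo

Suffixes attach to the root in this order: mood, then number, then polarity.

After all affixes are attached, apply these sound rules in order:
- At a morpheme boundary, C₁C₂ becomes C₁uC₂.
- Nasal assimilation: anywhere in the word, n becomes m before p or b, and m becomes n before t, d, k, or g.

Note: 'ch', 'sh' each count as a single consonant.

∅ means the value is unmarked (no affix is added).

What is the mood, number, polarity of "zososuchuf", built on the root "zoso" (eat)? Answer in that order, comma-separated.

Segment: zoso-s-chuf.
mood: -s → indicative.
number: -chuf → dual.
polarity: ∅ → negative.

indicative, dual, negative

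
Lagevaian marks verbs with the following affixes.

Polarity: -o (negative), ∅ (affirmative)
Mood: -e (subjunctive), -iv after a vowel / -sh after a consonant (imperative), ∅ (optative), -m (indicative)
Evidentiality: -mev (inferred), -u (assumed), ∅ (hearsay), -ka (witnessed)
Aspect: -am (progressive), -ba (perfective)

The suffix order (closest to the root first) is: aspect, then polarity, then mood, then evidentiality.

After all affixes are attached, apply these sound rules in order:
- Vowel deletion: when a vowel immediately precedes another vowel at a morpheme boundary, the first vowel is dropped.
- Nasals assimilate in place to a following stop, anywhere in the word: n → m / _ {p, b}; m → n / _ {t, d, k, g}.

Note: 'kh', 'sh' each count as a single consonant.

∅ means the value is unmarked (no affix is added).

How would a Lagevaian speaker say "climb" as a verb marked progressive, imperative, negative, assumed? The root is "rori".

Attach aspect progressive -am → roriam.
Attach polarity negative -o → roriamo.
Attach mood imperative -iv (after vowel 'o') → roriamoiv.
Attach evidentiality assumed -u → roriamoivu.
Apply vowel deletion: roriamoivu → roramivu.
Nasal assimilation: no change.

roramivu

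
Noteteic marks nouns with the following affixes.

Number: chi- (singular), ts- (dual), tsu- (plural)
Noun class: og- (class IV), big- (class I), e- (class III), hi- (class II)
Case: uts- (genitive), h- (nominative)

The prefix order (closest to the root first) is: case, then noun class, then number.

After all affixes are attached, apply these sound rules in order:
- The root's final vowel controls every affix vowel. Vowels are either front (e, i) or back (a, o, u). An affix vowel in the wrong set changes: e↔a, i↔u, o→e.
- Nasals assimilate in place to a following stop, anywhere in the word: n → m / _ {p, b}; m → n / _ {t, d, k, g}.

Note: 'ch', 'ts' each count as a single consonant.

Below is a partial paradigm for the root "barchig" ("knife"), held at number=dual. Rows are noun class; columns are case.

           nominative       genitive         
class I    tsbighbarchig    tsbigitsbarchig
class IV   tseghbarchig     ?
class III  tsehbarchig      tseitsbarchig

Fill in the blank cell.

Attach case genitive uts- → utsbarchig.
Attach noun class class IV og- → ogutsbarchig.
Attach number dual ts- → tsogutsbarchig.
Apply vowel harmony: tsogutsbarchig → tsegitsbarchig.
Nasal assimilation: no change.

tsegitsbarchig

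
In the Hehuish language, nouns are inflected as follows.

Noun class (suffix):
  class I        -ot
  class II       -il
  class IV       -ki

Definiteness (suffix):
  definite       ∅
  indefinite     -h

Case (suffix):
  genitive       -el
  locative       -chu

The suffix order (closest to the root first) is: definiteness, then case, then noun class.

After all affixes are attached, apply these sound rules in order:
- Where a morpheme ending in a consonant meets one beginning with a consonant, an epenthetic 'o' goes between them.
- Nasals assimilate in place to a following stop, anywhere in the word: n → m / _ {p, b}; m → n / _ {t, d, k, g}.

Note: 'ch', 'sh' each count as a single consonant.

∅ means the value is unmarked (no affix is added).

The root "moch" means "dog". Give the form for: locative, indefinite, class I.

mochohochuot

Attach definiteness indefinite -h → mochh.
Attach case locative -chu → mochhchu.
Attach noun class class I -ot → mochhchuot.
Apply epenthesis: mochhchuot → mochohochuot.
Nasal assimilation: no change.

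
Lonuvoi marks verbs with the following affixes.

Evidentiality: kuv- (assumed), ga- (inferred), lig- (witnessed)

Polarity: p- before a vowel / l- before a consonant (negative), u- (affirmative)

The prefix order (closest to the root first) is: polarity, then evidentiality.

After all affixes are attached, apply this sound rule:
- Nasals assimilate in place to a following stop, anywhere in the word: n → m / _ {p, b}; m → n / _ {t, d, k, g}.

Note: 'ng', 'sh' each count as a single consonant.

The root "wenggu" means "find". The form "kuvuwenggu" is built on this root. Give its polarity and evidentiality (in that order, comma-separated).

affirmative, assumed

Segment: kuv-u-wenggu.
polarity: u- → affirmative.
evidentiality: kuv- → assumed.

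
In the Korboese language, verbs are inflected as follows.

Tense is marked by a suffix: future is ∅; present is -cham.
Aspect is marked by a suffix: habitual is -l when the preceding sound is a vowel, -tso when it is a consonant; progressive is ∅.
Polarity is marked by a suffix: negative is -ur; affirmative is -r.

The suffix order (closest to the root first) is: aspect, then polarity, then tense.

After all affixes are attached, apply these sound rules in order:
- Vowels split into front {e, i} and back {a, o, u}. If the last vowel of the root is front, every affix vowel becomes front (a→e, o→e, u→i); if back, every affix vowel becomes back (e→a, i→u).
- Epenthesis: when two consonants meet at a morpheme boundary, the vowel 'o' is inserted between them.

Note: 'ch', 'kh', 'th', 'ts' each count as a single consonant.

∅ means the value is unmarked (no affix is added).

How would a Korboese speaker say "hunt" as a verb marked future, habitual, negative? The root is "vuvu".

Attach aspect habitual -l (after vowel 'u') → vuvul.
Attach polarity negative -ur → vuvulur.
tense = future: zero marking, form stays vuvulur.
Vowel harmony: no change.
Epenthesis: no change.

vuvulur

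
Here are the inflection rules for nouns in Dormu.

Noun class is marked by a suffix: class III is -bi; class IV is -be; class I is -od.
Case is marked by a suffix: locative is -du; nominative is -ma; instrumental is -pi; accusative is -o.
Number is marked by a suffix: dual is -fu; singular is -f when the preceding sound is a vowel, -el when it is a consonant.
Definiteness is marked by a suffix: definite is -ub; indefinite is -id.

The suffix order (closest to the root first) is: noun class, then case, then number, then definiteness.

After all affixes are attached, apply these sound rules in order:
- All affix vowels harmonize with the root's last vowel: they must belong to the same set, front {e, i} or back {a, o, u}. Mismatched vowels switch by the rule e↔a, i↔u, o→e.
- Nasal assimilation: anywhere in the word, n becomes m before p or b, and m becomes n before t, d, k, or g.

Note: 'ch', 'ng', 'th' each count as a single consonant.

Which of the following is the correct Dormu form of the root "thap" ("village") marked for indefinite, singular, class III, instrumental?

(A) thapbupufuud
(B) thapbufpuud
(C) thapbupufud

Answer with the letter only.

Attach noun class class III -bi → thapbi.
Attach case instrumental -pi → thapbipi.
Attach number singular -f (after vowel 'i') → thapbipif.
Attach definiteness indefinite -id → thapbipifid.
Apply vowel harmony: thapbipifid → thapbupufud.
Nasal assimilation: no change.
So the correct form is thapbupufud, option (C).
(B) thapbufpuud is wrong: it has the affixes in the wrong order.
(A) thapbupufuud is wrong: it uses dual instead of singular for number.

C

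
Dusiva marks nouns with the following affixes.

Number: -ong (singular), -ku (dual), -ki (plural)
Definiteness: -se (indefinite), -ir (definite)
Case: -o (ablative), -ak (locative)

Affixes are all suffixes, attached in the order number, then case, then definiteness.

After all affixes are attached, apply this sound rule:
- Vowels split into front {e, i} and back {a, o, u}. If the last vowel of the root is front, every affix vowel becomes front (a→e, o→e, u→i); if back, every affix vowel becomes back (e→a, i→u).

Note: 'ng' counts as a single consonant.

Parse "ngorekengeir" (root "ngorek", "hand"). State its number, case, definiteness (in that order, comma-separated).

Segment: ngorek-ong-o-ir.
number: -ong → singular.
case: -o → ablative.
definiteness: -ir → definite.

singular, ablative, definite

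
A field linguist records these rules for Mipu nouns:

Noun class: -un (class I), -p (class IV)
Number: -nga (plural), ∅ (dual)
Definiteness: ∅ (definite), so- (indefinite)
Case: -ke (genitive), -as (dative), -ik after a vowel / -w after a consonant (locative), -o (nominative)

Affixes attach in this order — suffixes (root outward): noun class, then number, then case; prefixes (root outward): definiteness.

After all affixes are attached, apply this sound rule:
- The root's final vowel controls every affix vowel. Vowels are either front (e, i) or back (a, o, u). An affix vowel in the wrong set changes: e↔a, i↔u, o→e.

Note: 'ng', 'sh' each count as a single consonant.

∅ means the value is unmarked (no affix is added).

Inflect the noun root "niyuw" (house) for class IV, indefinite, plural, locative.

soniyuwpngauk

Attach noun class class IV -p → niyuwp.
Attach definiteness indefinite so- → soniyuwp.
Attach number plural -nga → soniyuwpnga.
Attach case locative -ik (after vowel 'a') → soniyuwpngaik.
Apply vowel harmony: soniyuwpngaik → soniyuwpngauk.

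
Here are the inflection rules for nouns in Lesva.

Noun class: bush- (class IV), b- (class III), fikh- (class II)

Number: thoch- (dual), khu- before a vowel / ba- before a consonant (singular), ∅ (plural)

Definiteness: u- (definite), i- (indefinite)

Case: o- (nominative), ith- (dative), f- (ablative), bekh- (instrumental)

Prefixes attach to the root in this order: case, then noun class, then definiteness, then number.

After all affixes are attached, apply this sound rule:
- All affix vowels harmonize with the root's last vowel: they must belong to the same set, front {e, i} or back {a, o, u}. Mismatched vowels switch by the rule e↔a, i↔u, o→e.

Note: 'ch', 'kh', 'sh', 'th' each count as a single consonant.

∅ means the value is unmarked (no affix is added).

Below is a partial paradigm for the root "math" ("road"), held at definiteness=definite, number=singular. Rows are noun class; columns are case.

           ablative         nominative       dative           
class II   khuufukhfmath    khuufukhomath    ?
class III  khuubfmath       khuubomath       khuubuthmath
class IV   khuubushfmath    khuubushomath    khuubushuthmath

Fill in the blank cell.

Attach case dative ith- → ithmath.
Attach noun class class II fikh- → fikhithmath.
Attach definiteness definite u- → ufikhithmath.
Attach number singular khu- (before vowel 'u') → khuufikhithmath.
Apply vowel harmony: khuufikhithmath → khuufukhuthmath.

khuufukhuthmath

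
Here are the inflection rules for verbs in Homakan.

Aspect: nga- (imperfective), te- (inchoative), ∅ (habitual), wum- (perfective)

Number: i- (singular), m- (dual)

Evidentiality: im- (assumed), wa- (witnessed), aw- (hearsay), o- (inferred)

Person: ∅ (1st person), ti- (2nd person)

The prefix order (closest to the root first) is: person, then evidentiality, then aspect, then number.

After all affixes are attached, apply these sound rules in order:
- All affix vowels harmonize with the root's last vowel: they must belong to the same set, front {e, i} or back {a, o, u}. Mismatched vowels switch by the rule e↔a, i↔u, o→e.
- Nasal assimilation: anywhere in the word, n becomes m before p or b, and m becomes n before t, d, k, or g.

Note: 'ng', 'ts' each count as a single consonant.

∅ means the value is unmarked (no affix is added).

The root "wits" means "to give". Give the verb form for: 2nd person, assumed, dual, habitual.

Attach person 2nd person ti- → tiwits.
Attach evidentiality assumed im- → imtiwits.
aspect = habitual: zero marking, form stays imtiwits.
Attach number dual m- → mimtiwits.
Vowel harmony: no change.
Apply nasal assimilation: mimtiwits → mintiwits.

mintiwits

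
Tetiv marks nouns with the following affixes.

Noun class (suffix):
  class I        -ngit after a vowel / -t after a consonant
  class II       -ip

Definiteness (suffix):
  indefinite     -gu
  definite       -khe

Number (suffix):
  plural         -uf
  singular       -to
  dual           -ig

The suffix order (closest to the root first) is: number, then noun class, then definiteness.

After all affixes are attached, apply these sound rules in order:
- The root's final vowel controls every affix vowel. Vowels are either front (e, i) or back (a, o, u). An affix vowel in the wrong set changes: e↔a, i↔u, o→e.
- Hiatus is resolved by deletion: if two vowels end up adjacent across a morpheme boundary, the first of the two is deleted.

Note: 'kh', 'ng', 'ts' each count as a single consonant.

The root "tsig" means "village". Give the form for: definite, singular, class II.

Attach number singular -to → tsigto.
Attach noun class class II -ip → tsigtoip.
Attach definiteness definite -khe → tsigtoipkhe.
Apply vowel harmony: tsigtoipkhe → tsigteipkhe.
Apply vowel deletion: tsigteipkhe → tsigtipkhe.

tsigtipkhe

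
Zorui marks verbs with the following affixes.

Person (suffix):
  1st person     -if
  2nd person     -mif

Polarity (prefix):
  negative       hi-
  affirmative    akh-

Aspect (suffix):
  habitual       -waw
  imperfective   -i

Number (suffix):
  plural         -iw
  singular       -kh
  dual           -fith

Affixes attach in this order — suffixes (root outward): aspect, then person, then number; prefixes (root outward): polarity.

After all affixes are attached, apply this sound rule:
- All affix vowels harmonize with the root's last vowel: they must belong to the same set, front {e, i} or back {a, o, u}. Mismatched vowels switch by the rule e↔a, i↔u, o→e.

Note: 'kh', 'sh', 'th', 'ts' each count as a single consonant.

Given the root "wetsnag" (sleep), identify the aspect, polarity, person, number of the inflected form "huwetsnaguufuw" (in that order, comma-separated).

Segment: hi-wetsnag-i-if-iw.
aspect: -i → imperfective.
polarity: hi- → negative.
person: -if → 1st person.
number: -iw → plural.

imperfective, negative, 1st person, plural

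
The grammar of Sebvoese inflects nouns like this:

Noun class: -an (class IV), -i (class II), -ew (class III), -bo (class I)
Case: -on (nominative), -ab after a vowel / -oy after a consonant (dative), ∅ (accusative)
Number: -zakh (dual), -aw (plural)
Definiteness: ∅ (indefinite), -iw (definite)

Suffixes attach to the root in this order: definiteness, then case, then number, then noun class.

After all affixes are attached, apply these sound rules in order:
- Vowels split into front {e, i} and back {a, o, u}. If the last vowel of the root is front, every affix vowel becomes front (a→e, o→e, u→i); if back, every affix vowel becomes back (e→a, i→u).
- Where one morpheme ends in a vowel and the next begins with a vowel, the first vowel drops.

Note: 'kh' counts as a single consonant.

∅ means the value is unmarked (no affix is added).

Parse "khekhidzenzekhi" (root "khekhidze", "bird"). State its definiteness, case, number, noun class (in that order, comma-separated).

indefinite, nominative, dual, class II

Segment: khekhidze-on-zakh-i.
definiteness: ∅ → indefinite.
case: -on → nominative.
number: -zakh → dual.
noun class: -i → class II.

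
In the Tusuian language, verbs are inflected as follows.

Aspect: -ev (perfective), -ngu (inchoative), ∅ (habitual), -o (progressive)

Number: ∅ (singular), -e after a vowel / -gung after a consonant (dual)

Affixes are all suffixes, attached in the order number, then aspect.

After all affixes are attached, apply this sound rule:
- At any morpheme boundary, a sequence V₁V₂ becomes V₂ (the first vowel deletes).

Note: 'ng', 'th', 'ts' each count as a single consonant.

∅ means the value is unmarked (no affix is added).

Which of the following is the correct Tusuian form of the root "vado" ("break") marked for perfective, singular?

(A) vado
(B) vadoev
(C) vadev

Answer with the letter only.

number = singular: zero marking, form stays vado.
Attach aspect perfective -ev → vadoev.
Apply vowel deletion: vadoev → vadev.
So the correct form is vadev, option (C).
(B) vadoev is wrong: it fails to apply the sound rule(s).
(A) vado is wrong: it uses habitual instead of perfective for aspect.

C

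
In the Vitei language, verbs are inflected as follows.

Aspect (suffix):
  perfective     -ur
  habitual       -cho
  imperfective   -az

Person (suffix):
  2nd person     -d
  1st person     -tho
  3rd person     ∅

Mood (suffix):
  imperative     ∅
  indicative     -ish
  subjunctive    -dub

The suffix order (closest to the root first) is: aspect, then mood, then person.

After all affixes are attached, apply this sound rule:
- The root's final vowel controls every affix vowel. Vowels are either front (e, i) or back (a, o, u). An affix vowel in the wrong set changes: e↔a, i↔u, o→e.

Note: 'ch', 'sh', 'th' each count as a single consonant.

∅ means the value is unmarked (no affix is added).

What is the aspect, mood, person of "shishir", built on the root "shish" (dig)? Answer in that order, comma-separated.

Segment: shish-ur.
aspect: -ur → perfective.
mood: ∅ → imperative.
person: ∅ → 3rd person.

perfective, imperative, 3rd person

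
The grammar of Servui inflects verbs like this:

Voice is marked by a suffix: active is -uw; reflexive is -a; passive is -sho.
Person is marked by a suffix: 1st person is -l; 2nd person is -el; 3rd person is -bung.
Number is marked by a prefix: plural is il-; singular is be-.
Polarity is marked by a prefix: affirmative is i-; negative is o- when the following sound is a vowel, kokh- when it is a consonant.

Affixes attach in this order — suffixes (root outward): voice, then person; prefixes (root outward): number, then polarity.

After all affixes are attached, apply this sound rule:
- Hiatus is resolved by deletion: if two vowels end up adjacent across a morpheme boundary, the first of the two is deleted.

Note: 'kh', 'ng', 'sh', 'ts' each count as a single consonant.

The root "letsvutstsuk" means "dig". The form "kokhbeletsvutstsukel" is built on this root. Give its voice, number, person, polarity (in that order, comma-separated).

reflexive, singular, 2nd person, negative

Segment: kokh-be-letsvutstsuk-a-el.
voice: -a → reflexive.
number: be- → singular.
person: -el → 2nd person.
polarity: o/kokh- → negative.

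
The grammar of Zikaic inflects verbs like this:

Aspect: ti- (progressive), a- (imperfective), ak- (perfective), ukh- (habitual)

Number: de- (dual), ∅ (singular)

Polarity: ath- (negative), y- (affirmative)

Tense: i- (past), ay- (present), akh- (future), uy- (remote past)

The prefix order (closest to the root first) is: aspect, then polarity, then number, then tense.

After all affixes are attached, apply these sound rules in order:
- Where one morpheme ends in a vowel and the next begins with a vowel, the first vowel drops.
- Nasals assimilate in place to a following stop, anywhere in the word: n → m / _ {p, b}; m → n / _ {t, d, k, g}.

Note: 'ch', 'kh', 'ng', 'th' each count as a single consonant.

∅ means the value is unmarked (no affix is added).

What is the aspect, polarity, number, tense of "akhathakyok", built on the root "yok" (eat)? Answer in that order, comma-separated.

Segment: akh-ath-ak-yok.
aspect: ak- → perfective.
polarity: ath- → negative.
number: ∅ → singular.
tense: akh- → future.

perfective, negative, singular, future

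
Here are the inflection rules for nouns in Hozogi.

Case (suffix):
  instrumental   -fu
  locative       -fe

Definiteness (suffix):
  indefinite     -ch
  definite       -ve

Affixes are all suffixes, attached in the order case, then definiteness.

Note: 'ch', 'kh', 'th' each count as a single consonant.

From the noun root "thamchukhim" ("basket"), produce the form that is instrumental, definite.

Attach case instrumental -fu → thamchukhimfu.
Attach definiteness definite -ve → thamchukhimfuve.

thamchukhimfuve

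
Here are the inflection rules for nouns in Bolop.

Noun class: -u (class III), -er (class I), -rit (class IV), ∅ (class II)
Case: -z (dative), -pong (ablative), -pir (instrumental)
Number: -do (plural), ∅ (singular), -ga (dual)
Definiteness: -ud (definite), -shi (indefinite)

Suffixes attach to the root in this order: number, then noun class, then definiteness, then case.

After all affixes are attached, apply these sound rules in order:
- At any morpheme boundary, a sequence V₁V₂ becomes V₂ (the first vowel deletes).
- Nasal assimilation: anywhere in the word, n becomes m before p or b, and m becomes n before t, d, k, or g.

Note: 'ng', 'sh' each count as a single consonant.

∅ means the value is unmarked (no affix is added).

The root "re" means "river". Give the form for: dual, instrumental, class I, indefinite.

Attach number dual -ga → rega.
Attach noun class class I -er → regaer.
Attach definiteness indefinite -shi → regaershi.
Attach case instrumental -pir → regaershipir.
Apply vowel deletion: regaershipir → regershipir.
Nasal assimilation: no change.

regershipir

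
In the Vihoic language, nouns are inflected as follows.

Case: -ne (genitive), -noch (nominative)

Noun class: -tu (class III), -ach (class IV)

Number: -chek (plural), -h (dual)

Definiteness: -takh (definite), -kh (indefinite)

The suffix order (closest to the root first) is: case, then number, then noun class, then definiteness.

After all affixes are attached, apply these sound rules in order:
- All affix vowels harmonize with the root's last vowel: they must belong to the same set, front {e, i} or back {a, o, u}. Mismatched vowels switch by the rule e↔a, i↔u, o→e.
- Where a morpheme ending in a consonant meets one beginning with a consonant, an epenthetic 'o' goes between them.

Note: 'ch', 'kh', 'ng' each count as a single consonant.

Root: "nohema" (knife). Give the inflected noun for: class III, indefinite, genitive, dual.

nohemanahotukh

Attach case genitive -ne → nohemane.
Attach number dual -h → nohemaneh.
Attach noun class class III -tu → nohemanehtu.
Attach definiteness indefinite -kh → nohemanehtukh.
Apply vowel harmony: nohemanehtukh → nohemanahtukh.
Apply epenthesis: nohemanahtukh → nohemanahotukh.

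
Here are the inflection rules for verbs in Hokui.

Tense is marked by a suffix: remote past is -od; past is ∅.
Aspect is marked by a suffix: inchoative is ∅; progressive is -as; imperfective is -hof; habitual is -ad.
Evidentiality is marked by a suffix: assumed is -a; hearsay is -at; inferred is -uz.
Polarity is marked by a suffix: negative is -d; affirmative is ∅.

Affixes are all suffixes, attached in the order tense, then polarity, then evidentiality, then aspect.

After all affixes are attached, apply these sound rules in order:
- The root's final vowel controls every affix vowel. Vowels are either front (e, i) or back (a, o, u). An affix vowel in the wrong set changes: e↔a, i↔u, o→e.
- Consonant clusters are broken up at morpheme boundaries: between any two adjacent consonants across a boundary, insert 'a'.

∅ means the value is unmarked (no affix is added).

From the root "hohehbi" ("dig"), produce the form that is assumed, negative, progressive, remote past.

Attach tense remote past -od → hohehbiod.
Attach polarity negative -d → hohehbiodd.
Attach evidentiality assumed -a → hohehbiodda.
Attach aspect progressive -as → hohehbioddaas.
Apply vowel harmony: hohehbioddaas → hohehbieddees.
Apply epenthesis: hohehbieddees → hohehbiedadees.

hohehbiedadees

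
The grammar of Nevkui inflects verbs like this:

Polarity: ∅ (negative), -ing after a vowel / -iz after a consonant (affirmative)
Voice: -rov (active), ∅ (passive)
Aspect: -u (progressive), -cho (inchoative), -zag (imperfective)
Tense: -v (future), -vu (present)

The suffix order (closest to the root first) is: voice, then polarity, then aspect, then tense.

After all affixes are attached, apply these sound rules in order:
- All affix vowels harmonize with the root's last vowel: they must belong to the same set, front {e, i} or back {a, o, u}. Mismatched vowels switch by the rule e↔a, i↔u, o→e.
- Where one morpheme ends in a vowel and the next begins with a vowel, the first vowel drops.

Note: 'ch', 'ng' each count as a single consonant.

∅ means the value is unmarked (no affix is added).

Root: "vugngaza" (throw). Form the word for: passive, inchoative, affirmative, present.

vugngazungchovu

voice = passive: zero marking, form stays vugngaza.
Attach polarity affirmative -ing (after vowel 'a') → vugngazaing.
Attach aspect inchoative -cho → vugngazaingcho.
Attach tense present -vu → vugngazaingchovu.
Apply vowel harmony: vugngazaingchovu → vugngazaungchovu.
Apply vowel deletion: vugngazaungchovu → vugngazungchovu.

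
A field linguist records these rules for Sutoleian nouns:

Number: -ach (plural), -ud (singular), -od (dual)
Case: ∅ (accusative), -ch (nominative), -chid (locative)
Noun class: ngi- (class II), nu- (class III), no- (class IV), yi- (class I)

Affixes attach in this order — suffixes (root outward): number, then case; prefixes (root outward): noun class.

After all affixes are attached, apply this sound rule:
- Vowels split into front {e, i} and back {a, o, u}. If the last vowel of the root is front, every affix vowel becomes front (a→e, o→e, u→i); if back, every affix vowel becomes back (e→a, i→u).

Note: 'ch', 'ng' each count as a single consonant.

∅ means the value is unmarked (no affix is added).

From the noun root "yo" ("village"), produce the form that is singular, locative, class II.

Attach number singular -ud → youd.
Attach case locative -chid → youdchid.
Attach noun class class II ngi- → ngiyoudchid.
Apply vowel harmony: ngiyoudchid → nguyoudchud.

nguyoudchud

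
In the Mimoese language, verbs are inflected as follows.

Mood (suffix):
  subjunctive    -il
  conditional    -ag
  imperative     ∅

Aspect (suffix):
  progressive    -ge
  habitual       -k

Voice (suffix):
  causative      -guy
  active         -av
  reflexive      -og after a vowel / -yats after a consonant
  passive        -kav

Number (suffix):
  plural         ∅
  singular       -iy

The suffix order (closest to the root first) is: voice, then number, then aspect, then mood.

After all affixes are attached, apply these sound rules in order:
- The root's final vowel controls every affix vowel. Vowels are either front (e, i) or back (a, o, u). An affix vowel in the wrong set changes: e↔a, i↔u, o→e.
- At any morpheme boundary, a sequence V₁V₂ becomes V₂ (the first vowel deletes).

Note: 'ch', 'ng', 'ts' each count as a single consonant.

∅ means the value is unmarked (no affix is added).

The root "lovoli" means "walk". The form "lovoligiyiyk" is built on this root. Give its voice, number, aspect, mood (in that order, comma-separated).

Segment: lovoli-guy-iy-k.
voice: -guy → causative.
number: -iy → singular.
aspect: -k → habitual.
mood: ∅ → imperative.

causative, singular, habitual, imperative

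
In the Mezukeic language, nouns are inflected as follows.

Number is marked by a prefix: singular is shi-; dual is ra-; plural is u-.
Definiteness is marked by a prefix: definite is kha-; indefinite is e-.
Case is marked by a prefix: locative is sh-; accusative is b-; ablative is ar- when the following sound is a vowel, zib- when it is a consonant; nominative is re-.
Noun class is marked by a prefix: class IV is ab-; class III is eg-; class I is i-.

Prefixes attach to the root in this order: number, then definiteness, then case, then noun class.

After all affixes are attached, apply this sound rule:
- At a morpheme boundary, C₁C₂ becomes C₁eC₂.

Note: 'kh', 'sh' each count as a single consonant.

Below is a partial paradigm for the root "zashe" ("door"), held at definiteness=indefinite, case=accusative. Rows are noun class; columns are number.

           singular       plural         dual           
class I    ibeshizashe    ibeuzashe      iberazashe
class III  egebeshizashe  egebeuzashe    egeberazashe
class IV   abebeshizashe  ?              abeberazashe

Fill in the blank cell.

Attach number plural u- → uzashe.
Attach definiteness indefinite e- → euzashe.
Attach case accusative b- → beuzashe.
Attach noun class class IV ab- → abbeuzashe.
Apply epenthesis: abbeuzashe → abebeuzashe.

abebeuzashe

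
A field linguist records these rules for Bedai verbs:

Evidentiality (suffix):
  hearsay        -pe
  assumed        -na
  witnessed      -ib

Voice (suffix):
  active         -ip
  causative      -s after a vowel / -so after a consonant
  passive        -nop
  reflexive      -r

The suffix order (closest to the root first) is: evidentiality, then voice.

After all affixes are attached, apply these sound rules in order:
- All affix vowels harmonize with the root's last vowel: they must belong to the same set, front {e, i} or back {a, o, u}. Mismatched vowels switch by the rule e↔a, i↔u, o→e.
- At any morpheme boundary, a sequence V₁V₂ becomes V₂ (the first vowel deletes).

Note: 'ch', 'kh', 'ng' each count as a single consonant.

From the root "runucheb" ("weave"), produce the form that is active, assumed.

Attach evidentiality assumed -na → runuchebna.
Attach voice active -ip → runuchebnaip.
Apply vowel harmony: runuchebnaip → runuchebneip.
Apply vowel deletion: runuchebneip → runuchebnip.

runuchebnip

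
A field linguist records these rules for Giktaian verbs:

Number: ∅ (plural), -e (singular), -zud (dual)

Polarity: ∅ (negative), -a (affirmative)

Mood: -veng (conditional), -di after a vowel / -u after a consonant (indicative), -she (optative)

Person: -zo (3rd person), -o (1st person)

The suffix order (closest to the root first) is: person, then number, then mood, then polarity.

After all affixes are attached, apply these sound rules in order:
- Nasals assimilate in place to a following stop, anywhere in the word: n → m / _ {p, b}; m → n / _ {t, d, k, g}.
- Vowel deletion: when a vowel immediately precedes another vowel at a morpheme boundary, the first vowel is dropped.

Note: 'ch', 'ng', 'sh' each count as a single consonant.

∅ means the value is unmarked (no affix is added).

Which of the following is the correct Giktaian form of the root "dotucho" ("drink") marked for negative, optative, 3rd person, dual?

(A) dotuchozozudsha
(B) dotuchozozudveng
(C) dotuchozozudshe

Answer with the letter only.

Attach person 3rd person -zo → dotuchozo.
Attach number dual -zud → dotuchozozud.
Attach mood optative -she → dotuchozozudshe.
polarity = negative: zero marking, form stays dotuchozozudshe.
Nasal assimilation: no change.
Vowel deletion: no change.
So the correct form is dotuchozozudshe, option (C).
(B) dotuchozozudveng is wrong: it uses conditional instead of optative for mood.
(A) dotuchozozudsha is wrong: it uses affirmative instead of negative for polarity.

C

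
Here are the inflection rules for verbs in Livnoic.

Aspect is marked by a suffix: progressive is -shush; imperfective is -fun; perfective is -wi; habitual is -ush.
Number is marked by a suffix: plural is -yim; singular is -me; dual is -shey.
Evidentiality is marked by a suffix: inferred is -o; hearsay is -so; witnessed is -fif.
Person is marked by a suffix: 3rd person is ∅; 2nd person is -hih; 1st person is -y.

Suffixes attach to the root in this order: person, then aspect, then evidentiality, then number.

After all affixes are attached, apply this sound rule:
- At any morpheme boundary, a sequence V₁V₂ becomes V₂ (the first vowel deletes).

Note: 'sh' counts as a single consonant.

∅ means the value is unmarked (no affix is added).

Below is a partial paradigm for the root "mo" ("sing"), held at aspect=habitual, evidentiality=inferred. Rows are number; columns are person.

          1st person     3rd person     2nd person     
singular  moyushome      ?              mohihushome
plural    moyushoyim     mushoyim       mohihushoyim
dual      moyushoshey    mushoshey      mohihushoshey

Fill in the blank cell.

mushome

person = 3rd person: zero marking, form stays mo.
Attach aspect habitual -ush → moush.
Attach evidentiality inferred -o → mousho.
Attach number singular -me → moushome.
Apply vowel deletion: moushome → mushome.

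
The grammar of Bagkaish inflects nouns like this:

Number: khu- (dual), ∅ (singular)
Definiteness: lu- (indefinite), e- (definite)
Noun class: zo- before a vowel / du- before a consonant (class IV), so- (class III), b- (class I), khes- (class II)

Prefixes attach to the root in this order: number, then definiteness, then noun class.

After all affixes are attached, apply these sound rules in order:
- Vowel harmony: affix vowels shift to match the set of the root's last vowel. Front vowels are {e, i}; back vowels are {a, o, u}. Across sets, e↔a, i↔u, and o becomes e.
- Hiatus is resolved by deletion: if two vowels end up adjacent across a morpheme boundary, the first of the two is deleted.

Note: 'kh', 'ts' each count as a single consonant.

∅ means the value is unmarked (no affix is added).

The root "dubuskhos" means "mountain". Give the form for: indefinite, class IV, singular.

duludubuskhos

number = singular: zero marking, form stays dubuskhos.
Attach definiteness indefinite lu- → ludubuskhos.
Attach noun class class IV du- (before consonant 'l') → duludubuskhos.
Vowel harmony: no change.
Vowel deletion: no change.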